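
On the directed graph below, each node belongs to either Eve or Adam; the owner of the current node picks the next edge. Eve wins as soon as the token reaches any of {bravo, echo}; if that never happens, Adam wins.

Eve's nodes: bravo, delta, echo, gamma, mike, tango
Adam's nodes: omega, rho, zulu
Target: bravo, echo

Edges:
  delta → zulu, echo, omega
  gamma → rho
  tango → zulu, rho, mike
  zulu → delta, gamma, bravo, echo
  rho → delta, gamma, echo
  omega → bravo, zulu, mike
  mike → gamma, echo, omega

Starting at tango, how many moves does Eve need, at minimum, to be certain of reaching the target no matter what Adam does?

2

A0 = {bravo, echo}
A1: add {delta, mike} — delta (Eve) has delta→echo; mike (Eve) has mike→echo.
A2: add {tango} — tango (Eve) has tango→mike.
A3 = A2; e.g. gamma (Eve) has no edge into A2. Fixed point.
tango enters the attractor at level 2, so Eve can force the target in 2 moves from there.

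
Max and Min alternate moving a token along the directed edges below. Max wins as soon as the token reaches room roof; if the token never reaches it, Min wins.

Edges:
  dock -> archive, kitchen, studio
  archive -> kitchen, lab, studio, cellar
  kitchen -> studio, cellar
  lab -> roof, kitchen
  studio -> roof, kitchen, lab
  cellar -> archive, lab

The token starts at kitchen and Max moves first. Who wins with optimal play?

Min

Track states (vertex, player-to-move).
A0 = {(roof,Max), (roof,Min)}
A1: add {(lab,Max), (studio,Max)}.
A2 = A1; e.g. (dock,Max) stays out. (kitchen,Max) never enters ⇒ Min avoids the target.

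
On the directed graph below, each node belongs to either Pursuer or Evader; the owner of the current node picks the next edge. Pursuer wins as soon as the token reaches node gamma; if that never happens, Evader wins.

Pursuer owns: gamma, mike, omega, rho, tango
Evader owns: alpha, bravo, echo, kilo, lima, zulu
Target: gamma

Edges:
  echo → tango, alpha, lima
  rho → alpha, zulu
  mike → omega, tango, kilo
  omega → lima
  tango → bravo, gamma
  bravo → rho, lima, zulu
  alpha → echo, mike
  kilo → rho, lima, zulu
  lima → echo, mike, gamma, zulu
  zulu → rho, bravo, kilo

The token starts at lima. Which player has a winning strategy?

A0 = {gamma}
A1: add {tango} — tango (Pursuer) has tango→gamma.
A2: add {mike} — mike (Pursuer) has mike→tango.
A3 = A2; e.g. echo (Evader) can still go to alpha. Fixed point.
lima never enters the attractor, so Evader can avoid the target forever.

Evader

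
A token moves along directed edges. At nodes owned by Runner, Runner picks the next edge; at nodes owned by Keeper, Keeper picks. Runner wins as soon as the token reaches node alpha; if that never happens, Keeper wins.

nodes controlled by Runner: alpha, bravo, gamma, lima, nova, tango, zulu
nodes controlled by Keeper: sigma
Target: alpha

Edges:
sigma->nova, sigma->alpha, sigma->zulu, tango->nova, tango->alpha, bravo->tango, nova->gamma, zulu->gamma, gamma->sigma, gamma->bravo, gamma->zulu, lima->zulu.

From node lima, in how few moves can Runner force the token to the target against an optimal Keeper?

5

A0 = {alpha}
A1: add {tango} — tango (Runner) has tango→alpha.
A2: add {bravo} — bravo (Runner) has bravo→tango.
A3: add {gamma} — gamma (Runner) has gamma→bravo.
A4: add {nova, zulu} — nova (Runner) has nova→gamma; zulu (Runner) has zulu→gamma.
A5: add {lima, sigma} — sigma (Keeper): all of {nova, alpha, zulu} already in; lima (Runner) has lima→zulu.
A5 = all vertices. Fixed point.
lima enters the attractor at level 5, so Runner can force the target in 5 moves from there.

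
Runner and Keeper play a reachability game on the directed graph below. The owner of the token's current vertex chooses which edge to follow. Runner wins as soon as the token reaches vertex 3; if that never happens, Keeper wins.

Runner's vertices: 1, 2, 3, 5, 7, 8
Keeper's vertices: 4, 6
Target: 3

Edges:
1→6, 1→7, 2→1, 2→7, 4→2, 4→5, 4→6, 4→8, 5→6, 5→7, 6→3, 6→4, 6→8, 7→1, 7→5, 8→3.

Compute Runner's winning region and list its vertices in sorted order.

A0 = {3}
A1: add {8} — 8 (Runner) has 8→3.
A2 = A1; e.g. 1 (Runner) has no edge into A1. Fixed point.
Runner's winning region = {3, 8}.

3, 8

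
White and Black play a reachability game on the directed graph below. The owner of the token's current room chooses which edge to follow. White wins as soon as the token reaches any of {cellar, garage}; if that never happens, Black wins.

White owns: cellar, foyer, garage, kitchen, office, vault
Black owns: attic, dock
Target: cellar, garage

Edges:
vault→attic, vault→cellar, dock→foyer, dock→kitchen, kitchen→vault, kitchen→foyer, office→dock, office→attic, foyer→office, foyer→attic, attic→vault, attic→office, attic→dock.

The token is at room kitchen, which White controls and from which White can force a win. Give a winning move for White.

A0 = {cellar, garage}
A1: add {vault} — vault (White) has vault→cellar.
A2: add {kitchen} — kitchen (White) has kitchen→vault.
A3 = A2; e.g. office (White) has no edge into A2. Fixed point.
From kitchen, successor vault is in the attractor (rank 1); the other successor foyer is not.

vault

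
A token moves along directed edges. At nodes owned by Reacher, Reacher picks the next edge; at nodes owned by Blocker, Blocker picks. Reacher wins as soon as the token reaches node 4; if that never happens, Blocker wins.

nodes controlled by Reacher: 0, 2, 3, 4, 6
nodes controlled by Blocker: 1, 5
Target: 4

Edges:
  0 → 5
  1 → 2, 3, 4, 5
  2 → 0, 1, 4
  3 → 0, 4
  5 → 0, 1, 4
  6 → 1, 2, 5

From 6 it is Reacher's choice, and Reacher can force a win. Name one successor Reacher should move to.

2

A0 = {4}
A1: add {2, 3} — 2 (Reacher) has 2→4; 3 (Reacher) has 3→4.
A2: add {6} — 6 (Reacher) has 6→2.
A3 = A2; e.g. 0 (Reacher) has no edge into A2. Fixed point.
From 6, successor 2 is in the attractor (rank 1); the other successors 1, 5 are not.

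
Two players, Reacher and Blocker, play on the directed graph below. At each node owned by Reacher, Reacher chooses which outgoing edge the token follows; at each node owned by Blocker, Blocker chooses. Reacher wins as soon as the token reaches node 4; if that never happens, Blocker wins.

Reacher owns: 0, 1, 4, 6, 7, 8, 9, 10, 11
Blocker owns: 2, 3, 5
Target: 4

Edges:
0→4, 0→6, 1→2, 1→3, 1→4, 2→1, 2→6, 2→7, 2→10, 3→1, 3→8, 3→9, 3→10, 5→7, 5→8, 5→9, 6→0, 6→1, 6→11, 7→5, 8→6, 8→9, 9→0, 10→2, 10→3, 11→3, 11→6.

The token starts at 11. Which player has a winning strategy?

A0 = {4}
A1: add {0, 1} — 0 (Reacher) has 0→4; 1 (Reacher) has 1→4.
A2: add {6, 9} — 6 (Reacher) has 6→0; 9 (Reacher) has 9→0.
A3: add {8, 11} — 8 (Reacher) has 8→6; 11 (Reacher) has 11→6.
A4 = A3; e.g. 2 (Blocker) can still go to 7. Fixed point.
11 ∈ A3, so Reacher can force the target.

Reacher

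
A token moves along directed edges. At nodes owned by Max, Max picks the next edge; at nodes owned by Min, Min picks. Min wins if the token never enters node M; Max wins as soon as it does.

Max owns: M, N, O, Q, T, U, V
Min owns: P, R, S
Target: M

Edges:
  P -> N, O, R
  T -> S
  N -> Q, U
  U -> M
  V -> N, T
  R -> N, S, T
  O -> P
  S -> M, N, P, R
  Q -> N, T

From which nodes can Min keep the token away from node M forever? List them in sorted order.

O, P, R, S, T

A0 = {M}
A1: add {U} — U (Max) has U→M.
A2: add {N} — N (Max) has N→U.
A3: add {Q, V} — Q (Max) has Q→N; V (Max) has V→N.
A4 = A3; e.g. O (Max) has no edge into A3. Fixed point.
Max's attractor = {M, N, Q, U, V}; Min avoids the target exactly from the complement.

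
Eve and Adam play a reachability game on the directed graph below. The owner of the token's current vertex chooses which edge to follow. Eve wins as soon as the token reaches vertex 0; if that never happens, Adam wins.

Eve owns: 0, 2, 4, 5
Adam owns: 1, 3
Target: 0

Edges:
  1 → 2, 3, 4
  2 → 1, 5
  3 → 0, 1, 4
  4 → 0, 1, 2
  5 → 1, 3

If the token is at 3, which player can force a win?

A0 = {0}
A1: add {4} — 4 (Eve) has 4→0.
A2 = A1; e.g. 1 (Adam) can still go to 2. Fixed point.
3 never enters the attractor, so Adam can avoid the target forever.

Adam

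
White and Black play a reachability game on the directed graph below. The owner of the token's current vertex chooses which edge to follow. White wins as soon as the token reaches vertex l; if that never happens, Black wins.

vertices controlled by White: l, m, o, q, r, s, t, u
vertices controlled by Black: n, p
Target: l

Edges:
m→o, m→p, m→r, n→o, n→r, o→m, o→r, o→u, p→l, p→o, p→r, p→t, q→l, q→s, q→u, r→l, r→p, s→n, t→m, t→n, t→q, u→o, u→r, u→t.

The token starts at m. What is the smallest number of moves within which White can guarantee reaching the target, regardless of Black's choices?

2

A0 = {l}
A1: add {q, r} — q (White) has q→l; r (White) has r→l.
A2: add {m, o, t, u} — m (White) has m→r; o (White) has o→r; t (White) has t→q; u (White) has u→r.
m enters the attractor at level 2, so White can force the target in 2 moves from there.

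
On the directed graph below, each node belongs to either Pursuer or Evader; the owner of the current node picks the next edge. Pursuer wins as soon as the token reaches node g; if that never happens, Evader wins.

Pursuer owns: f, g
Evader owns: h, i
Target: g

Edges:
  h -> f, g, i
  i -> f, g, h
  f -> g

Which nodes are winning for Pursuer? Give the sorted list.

f, g

A0 = {g}
A1: add {f} — f (Pursuer) has f→g.
A2 = A1; e.g. h (Evader) can still go to i. Fixed point.
Pursuer's winning region = {f, g}.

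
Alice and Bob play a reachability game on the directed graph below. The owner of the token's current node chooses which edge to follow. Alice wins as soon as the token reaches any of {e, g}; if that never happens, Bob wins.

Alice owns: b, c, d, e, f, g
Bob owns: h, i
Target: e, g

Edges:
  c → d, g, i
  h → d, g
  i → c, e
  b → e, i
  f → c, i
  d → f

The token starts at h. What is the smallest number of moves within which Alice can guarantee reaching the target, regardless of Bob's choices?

A0 = {e, g}
A1: add {b, c} — b (Alice) has b→e; c (Alice) has c→g.
A2: add {f, i} — f (Alice) has f→c; i (Bob): all of {c, e} already in.
A3: add {d} — d (Alice) has d→f.
A4: add {h} — h (Bob): all of {d, g} already in.
A4 = all vertices. Fixed point.
h enters the attractor at level 4, so Alice can force the target in 4 moves from there.

4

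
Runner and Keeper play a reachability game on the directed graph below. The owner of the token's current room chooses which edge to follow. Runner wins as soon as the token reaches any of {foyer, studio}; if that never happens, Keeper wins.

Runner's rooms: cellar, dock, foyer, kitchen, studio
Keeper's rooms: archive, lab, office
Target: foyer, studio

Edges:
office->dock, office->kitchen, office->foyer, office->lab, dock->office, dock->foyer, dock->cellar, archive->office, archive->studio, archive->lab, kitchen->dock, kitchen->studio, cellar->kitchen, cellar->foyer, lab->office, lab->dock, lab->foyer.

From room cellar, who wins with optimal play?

Runner

A0 = {foyer, studio}
A1: add {cellar, dock, kitchen} — dock (Runner) has dock→foyer; kitchen (Runner) has kitchen→studio; cellar (Runner) has cellar→foyer.
A2 = A1; e.g. office (Keeper) can still go to lab. Fixed point.
cellar ∈ A1, so Runner can force the target.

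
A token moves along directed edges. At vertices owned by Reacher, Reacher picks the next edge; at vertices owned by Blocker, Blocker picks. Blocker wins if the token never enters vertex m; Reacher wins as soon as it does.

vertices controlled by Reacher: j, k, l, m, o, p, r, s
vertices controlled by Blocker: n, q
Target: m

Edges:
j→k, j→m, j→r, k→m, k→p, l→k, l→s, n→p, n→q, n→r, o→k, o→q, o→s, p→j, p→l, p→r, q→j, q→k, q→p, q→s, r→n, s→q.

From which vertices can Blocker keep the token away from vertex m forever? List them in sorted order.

A0 = {m}
A1: add {j, k} — j (Reacher) has j→m; k (Reacher) has k→m.
A2: add {l, o, p} — l (Reacher) has l→k; o (Reacher) has o→k; p (Reacher) has p→j.
A3 = A2; e.g. n (Blocker) can still go to q. Fixed point.
Reacher's attractor = {j, k, l, m, o, p}; Blocker avoids the target exactly from the complement.

n, q, r, s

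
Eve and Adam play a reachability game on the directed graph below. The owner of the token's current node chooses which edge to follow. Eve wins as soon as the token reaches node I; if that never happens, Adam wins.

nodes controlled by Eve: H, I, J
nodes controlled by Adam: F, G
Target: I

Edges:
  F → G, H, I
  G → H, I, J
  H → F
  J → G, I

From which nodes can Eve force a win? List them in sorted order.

I, J

A0 = {I}
A1: add {J} — J (Eve) has J→I.
A2 = A1; e.g. F (Adam) can still go to G. Fixed point.
Eve's winning region = {I, J}.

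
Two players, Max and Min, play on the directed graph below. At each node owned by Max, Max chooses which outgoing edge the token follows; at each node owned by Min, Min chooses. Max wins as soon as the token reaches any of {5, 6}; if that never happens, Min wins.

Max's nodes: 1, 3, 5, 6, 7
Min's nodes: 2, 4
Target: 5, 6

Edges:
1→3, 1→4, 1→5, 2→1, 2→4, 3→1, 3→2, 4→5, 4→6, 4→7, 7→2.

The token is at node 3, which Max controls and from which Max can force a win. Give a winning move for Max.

A0 = {5, 6}
A1: add {1} — 1 (Max) has 1→5.
A2: add {3} — 3 (Max) has 3→1.
A3 = A2; e.g. 2 (Min) can still go to 4. Fixed point.
From 3, successor 1 is in the attractor (rank 1); the other successor 2 is not.

1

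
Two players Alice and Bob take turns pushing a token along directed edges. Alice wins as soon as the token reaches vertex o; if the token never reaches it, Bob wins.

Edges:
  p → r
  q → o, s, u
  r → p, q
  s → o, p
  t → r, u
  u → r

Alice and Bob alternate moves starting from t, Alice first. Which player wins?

Bob

Track states (vertex, player-to-move).
A0 = {(o,Alice), (o,Bob)}
A1: add {(q,Alice), (s,Alice)}.
A2 = A1; e.g. (p,Alice) stays out. (t,Alice) never enters ⇒ Bob avoids the target.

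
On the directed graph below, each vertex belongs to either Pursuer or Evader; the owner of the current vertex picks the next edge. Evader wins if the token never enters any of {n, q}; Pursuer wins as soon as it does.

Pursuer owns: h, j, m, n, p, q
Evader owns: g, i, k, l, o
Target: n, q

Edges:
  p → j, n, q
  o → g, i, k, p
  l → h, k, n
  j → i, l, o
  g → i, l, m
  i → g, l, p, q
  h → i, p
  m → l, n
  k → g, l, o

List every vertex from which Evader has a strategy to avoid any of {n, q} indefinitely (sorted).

A0 = {n, q}
A1: add {m, p} — m (Pursuer) has m→n; p (Pursuer) has p→n.
A2: add {h} — h (Pursuer) has h→p.
A3 = A2; e.g. g (Evader) can still go to i. Fixed point.
Pursuer's attractor = {h, m, n, p, q}; Evader avoids the target exactly from the complement.

g, i, j, k, l, o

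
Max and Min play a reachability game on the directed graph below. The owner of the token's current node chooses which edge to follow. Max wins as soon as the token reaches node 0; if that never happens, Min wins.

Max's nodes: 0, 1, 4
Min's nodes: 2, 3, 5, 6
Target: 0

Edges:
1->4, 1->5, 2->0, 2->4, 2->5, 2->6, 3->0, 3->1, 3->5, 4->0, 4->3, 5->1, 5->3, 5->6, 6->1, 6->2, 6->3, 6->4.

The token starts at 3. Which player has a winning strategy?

Min

A0 = {0}
A1: add {4} — 4 (Max) has 4→0.
A2: add {1} — 1 (Max) has 1→4.
A3 = A2; e.g. 2 (Min) can still go to 5. Fixed point.
3 never enters the attractor, so Min can avoid the target forever.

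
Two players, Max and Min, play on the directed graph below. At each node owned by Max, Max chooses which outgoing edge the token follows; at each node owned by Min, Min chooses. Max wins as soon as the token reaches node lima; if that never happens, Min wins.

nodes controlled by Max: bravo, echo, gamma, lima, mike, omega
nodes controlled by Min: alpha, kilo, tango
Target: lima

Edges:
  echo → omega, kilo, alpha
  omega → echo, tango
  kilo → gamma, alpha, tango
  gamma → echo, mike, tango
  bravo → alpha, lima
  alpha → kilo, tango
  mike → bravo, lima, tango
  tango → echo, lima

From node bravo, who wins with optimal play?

A0 = {lima}
A1: add {bravo, mike} — bravo (Max) has bravo→lima; mike (Max) has mike→lima.
bravo ∈ A1, so Max can force the target.

Max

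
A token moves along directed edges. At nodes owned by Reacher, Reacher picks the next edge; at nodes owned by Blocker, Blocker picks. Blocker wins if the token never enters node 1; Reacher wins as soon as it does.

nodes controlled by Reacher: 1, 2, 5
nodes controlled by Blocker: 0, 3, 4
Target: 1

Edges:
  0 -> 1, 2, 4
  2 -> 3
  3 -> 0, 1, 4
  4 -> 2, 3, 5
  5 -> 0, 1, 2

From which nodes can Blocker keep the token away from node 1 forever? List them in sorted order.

A0 = {1}
A1: add {5} — 5 (Reacher) has 5→1.
A2 = A1; e.g. 0 (Blocker) can still go to 2. Fixed point.
Reacher's attractor = {1, 5}; Blocker avoids the target exactly from the complement.

0, 2, 3, 4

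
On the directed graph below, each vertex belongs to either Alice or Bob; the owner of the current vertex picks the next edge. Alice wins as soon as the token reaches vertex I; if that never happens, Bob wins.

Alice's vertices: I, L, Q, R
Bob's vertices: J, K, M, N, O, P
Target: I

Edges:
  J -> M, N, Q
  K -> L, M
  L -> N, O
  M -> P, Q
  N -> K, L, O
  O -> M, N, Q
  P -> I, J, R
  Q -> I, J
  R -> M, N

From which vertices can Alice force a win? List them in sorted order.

A0 = {I}
A1: add {Q} — Q (Alice) has Q→I.
A2 = A1; e.g. J (Bob) can still go to M. Fixed point.
Alice's winning region = {I, Q}.

I, Q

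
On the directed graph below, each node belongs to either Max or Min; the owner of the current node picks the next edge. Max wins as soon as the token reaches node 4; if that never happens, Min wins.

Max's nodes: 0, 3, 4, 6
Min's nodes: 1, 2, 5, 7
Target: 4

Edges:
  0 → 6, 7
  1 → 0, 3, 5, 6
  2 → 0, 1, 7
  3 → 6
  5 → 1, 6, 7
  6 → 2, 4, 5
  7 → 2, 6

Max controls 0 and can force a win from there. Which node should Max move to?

6

A0 = {4}
A1: add {6} — 6 (Max) has 6→4.
A2: add {0, 3} — 0 (Max) has 0→6; 3 (Max) has 3→6.
A3 = A2; e.g. 1 (Min) can still go to 5. Fixed point.
From 0, successor 6 is in the attractor (rank 1); the other successor 7 is not.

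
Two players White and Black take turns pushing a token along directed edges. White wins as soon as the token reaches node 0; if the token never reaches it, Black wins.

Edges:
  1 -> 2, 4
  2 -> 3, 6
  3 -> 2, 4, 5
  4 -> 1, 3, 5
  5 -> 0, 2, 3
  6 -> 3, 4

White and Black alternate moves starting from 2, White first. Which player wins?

Black

Track states (vertex, player-to-move).
A0 = {(0,White), (0,Black)}
A1: add {(5,White)}.
A2 = A1; e.g. (1,White) stays out. (2,White) never enters ⇒ Black avoids the target.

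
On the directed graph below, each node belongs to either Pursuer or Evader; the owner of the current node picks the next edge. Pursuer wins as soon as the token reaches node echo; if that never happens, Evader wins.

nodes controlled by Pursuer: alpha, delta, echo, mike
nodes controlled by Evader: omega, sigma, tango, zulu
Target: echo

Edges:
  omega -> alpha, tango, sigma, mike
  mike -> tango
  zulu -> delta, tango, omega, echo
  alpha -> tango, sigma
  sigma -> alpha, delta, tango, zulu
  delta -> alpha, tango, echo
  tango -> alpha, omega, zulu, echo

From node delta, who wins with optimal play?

Pursuer

A0 = {echo}
A1: add {delta} — delta (Pursuer) has delta→echo.
A2 = A1; e.g. alpha (Pursuer) has no edge into A1. Fixed point.
delta ∈ A1, so Pursuer can force the target.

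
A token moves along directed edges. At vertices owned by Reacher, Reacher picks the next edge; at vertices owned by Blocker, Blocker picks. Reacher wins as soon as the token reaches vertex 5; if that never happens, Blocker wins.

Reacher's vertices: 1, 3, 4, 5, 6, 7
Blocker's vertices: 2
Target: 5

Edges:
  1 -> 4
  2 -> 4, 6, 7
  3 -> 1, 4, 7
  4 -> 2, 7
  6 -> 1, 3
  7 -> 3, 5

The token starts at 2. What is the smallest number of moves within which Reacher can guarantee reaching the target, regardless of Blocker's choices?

4

A0 = {5}
A1: add {7} — 7 (Reacher) has 7→5.
A2: add {3, 4} — 3 (Reacher) has 3→7; 4 (Reacher) has 4→7.
A3: add {1, 6} — 1 (Reacher) has 1→4; 6 (Reacher) has 6→3.
A4: add {2} — 2 (Blocker): all of {4, 6, 7} already in.
A4 = all vertices. Fixed point.
2 enters the attractor at level 4, so Reacher can force the target in 4 moves from there.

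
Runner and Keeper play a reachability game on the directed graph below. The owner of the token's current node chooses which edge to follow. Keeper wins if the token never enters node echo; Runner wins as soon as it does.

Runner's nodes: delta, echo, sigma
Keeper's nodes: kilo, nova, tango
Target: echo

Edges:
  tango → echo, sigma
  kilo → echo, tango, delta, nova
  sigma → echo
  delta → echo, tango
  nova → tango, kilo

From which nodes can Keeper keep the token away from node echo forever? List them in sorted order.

kilo, nova

A0 = {echo}
A1: add {delta, sigma} — sigma (Runner) has sigma→echo; delta (Runner) has delta→echo.
A2: add {tango} — tango (Keeper): all of {echo, sigma} already in.
A3 = A2; e.g. kilo (Keeper) can still go to nova. Fixed point.
Runner's attractor = {delta, echo, sigma, tango}; Keeper avoids the target exactly from the complement.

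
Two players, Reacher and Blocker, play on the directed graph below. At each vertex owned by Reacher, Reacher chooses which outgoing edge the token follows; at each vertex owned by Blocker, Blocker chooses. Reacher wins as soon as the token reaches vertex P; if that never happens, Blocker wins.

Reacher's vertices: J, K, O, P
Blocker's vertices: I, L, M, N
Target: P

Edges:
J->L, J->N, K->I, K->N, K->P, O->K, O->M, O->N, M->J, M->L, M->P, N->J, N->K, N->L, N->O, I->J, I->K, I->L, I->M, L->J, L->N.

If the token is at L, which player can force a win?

Blocker

A0 = {P}
A1: add {K} — K (Reacher) has K→P.
A2: add {O} — O (Reacher) has O→K.
A3 = A2; e.g. I (Blocker) can still go to J. Fixed point.
L never enters the attractor, so Blocker can avoid the target forever.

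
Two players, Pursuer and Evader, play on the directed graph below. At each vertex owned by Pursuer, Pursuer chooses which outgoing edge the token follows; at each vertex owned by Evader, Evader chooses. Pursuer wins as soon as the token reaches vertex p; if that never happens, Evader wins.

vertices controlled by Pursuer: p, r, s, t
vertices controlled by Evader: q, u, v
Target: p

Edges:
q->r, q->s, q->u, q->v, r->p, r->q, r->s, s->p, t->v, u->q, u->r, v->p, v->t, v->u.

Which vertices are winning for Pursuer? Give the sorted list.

A0 = {p}
A1: add {r, s} — r (Pursuer) has r→p; s (Pursuer) has s→p.
A2 = A1; e.g. q (Evader) can still go to u. Fixed point.
Pursuer's winning region = {p, r, s}.

p, r, s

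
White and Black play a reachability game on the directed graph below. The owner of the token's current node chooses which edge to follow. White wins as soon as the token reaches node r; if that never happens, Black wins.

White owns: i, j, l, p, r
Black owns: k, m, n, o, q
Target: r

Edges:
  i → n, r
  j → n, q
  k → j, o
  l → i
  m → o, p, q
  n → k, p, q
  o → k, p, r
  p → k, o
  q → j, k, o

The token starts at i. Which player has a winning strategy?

White

A0 = {r}
A1: add {i} — i (White) has i→r.
i ∈ A1, so White can force the target.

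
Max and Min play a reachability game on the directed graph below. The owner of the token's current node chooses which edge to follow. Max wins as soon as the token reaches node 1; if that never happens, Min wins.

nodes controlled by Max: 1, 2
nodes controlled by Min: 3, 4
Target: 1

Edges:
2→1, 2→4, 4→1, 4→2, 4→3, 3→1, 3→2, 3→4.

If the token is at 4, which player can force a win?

Min

A0 = {1}
A1: add {2} — 2 (Max) has 2→1.
A2 = A1; e.g. 3 (Min) can still go to 4. Fixed point.
4 never enters the attractor, so Min can avoid the target forever.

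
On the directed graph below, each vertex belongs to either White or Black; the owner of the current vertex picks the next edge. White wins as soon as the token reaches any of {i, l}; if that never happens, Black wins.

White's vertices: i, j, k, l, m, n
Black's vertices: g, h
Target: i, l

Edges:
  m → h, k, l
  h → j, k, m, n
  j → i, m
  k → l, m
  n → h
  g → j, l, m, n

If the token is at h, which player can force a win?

Black

A0 = {i, l}
A1: add {j, k, m} — j (White) has j→i; k (White) has k→l; m (White) has m→l.
A2 = A1; e.g. g (Black) can still go to n. Fixed point.
h never enters the attractor, so Black can avoid the target forever.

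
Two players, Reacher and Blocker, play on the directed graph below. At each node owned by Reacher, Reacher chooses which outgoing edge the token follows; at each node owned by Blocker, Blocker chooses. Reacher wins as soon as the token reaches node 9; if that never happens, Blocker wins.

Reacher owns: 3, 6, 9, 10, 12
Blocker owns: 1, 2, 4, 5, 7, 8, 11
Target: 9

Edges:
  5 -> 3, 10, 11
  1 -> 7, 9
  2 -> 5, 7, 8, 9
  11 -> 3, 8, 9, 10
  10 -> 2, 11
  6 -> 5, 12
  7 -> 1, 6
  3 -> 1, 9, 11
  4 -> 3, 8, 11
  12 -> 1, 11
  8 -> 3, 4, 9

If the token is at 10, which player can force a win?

Blocker

A0 = {9}
A1: add {3} — 3 (Reacher) has 3→9.
A2 = A1; e.g. 1 (Blocker) can still go to 7. Fixed point.
10 never enters the attractor, so Blocker can avoid the target forever.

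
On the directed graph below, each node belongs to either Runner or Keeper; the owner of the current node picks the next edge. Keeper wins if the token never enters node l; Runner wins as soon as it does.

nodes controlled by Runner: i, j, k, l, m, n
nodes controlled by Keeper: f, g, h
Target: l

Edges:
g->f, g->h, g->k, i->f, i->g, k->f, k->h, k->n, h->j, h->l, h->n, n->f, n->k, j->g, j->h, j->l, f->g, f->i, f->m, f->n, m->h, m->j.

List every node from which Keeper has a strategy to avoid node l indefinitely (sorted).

f, g, h, i, k, n

A0 = {l}
A1: add {j} — j (Runner) has j→l.
A2: add {m} — m (Runner) has m→j.
A3 = A2; e.g. f (Keeper) can still go to g. Fixed point.
Runner's attractor = {j, l, m}; Keeper avoids the target exactly from the complement.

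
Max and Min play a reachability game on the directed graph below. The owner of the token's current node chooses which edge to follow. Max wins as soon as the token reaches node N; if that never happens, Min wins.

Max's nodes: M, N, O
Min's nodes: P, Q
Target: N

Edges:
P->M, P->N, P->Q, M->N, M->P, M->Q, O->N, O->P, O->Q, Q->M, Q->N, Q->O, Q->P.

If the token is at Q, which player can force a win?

A0 = {N}
A1: add {M, O} — M (Max) has M→N; O (Max) has O→N.
A2 = A1; e.g. P (Min) can still go to Q. Fixed point.
Q never enters the attractor, so Min can avoid the target forever.

Min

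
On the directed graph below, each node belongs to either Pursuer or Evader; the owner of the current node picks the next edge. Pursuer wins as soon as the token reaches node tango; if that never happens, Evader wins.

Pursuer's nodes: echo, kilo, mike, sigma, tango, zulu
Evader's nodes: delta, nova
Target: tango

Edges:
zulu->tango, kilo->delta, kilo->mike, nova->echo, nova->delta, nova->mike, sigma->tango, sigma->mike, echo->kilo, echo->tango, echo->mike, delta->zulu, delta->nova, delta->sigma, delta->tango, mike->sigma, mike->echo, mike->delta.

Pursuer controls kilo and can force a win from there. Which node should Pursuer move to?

mike

A0 = {tango}
A1: add {echo, sigma, zulu} — zulu (Pursuer) has zulu→tango; sigma (Pursuer) has sigma→tango; echo (Pursuer) has echo→tango.
A2: add {mike} — mike (Pursuer) has mike→sigma.
A3: add {kilo} — kilo (Pursuer) has kilo→mike.
A4 = A3; e.g. nova (Evader) can still go to delta. Fixed point.
From kilo, successor mike is in the attractor (rank 2); the other successor delta is not.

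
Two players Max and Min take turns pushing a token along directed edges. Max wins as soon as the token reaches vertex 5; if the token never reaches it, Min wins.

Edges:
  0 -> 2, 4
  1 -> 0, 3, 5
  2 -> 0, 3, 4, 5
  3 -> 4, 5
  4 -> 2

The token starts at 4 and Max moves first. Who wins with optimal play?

Min

Track states (vertex, player-to-move).
A0 = {(5,Max), (5,Min)}
A1: add {(1,Max), (2,Max), (3,Max)}.
A2: add {(4,Min)}.
A3: add {(0,Max)}.
A4: add {(1,Min)}.
A5 = A4; e.g. (0,Min) stays out. (4,Max) never enters ⇒ Min avoids the target.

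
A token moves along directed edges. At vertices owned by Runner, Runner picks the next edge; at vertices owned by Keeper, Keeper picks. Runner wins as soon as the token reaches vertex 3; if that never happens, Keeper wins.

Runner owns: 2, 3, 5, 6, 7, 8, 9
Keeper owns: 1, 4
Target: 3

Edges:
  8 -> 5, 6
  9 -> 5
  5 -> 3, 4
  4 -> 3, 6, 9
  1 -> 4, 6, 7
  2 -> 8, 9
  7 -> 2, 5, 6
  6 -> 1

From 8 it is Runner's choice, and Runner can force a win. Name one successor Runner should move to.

A0 = {3}
A1: add {5} — 5 (Runner) has 5→3.
A2: add {7, 8, 9} — 7 (Runner) has 7→5; 8 (Runner) has 8→5; 9 (Runner) has 9→5.
A3: add {2} — 2 (Runner) has 2→8.
A4 = A3; e.g. 1 (Keeper) can still go to 4. Fixed point.
From 8, successor 5 is in the attractor (rank 1); the other successor 6 is not.

5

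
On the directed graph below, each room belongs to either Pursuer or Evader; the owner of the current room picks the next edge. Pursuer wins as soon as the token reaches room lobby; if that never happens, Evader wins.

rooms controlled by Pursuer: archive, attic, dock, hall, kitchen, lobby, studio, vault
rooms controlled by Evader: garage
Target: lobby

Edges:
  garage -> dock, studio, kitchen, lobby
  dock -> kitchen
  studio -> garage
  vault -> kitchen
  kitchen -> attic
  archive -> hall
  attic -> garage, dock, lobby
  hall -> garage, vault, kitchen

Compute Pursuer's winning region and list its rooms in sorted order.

A0 = {lobby}
A1: add {attic} — attic (Pursuer) has attic→lobby.
A2: add {kitchen} — kitchen (Pursuer) has kitchen→attic.
A3: add {dock, hall, vault} — dock (Pursuer) has dock→kitchen; vault (Pursuer) has vault→kitchen; hall (Pursuer) has hall→kitchen.
A4: add {archive} — archive (Pursuer) has archive→hall.
A5 = A4; e.g. garage (Evader) can still go to studio. Fixed point.
Pursuer's winning region = {archive, attic, dock, hall, kitchen, lobby, vault}.

archive, attic, dock, hall, kitchen, lobby, vault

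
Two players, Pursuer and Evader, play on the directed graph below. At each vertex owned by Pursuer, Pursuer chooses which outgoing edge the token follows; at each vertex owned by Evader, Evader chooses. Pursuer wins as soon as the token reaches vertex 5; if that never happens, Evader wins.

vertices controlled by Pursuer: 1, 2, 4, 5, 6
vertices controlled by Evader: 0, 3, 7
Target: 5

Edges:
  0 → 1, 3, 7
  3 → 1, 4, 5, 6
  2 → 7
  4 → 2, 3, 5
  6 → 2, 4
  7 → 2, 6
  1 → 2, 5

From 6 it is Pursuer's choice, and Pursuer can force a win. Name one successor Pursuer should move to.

A0 = {5}
A1: add {1, 4} — 1 (Pursuer) has 1→5; 4 (Pursuer) has 4→5.
A2: add {6} — 6 (Pursuer) has 6→4.
A3: add {3} — 3 (Evader): all of {1, 4, 5, 6} already in.
A4 = A3; e.g. 0 (Evader) can still go to 7. Fixed point.
From 6, successor 4 is in the attractor (rank 1); the other successor 2 is not.

4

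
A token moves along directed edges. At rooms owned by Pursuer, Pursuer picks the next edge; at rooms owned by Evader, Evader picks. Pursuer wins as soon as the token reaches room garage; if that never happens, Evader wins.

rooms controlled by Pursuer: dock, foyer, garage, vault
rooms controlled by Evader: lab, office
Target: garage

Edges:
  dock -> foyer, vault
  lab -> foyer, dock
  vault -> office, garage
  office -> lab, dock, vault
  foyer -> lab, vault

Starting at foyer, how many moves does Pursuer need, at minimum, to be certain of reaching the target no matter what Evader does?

2

A0 = {garage}
A1: add {vault} — vault (Pursuer) has vault→garage.
A2: add {dock, foyer} — foyer (Pursuer) has foyer→vault; dock (Pursuer) has dock→vault.
foyer enters the attractor at level 2, so Pursuer can force the target in 2 moves from there.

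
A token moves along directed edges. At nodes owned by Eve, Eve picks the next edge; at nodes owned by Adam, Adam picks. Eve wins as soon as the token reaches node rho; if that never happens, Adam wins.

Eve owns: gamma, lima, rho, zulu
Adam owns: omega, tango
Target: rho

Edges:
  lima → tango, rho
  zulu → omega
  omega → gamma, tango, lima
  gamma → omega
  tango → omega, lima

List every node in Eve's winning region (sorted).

lima, rho

A0 = {rho}
A1: add {lima} — lima (Eve) has lima→rho.
A2 = A1; e.g. omega (Adam) can still go to gamma. Fixed point.
Eve's winning region = {lima, rho}.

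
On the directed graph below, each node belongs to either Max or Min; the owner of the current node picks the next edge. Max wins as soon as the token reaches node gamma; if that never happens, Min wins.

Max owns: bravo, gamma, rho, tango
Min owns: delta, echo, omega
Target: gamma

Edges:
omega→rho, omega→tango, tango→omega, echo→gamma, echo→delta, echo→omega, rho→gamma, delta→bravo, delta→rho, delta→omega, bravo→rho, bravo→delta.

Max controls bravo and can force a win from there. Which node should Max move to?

rho

A0 = {gamma}
A1: add {rho} — rho (Max) has rho→gamma.
A2: add {bravo} — bravo (Max) has bravo→rho.
A3 = A2; e.g. tango (Max) has no edge into A2. Fixed point.
From bravo, successor rho is in the attractor (rank 1); the other successor delta is not.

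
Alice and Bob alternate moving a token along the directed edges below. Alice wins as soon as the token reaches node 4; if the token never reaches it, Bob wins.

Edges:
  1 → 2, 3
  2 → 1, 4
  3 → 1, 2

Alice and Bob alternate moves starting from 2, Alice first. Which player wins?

Track states (vertex, player-to-move).
A0 = {(4,Alice), (4,Bob)}
A1: add {(2,Alice)}.
(2,Alice) ∈ A1 ⇒ Alice forces the target.

Alice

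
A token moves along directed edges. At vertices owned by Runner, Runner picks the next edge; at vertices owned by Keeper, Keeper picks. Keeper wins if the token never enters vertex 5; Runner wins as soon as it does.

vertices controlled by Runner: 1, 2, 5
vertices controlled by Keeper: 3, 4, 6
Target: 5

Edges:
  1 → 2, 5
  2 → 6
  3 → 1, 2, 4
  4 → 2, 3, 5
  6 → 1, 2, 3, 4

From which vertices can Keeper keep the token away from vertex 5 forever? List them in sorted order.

A0 = {5}
A1: add {1} — 1 (Runner) has 1→5.
A2 = A1; e.g. 2 (Runner) has no edge into A1. Fixed point.
Runner's attractor = {1, 5}; Keeper avoids the target exactly from the complement.

2, 3, 4, 6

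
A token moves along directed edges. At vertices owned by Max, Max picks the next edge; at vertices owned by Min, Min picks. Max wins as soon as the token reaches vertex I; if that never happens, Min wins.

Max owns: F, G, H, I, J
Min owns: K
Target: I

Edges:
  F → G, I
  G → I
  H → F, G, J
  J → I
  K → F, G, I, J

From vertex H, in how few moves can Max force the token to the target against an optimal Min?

2

A0 = {I}
A1: add {F, G, J} — F (Max) has F→I; G (Max) has G→I; J (Max) has J→I.
A2: add {H, K} — H (Max) has H→F; K (Min): all of {F, G, I, J} already in.
A2 = all vertices. Fixed point.
H enters the attractor at level 2, so Max can force the target in 2 moves from there.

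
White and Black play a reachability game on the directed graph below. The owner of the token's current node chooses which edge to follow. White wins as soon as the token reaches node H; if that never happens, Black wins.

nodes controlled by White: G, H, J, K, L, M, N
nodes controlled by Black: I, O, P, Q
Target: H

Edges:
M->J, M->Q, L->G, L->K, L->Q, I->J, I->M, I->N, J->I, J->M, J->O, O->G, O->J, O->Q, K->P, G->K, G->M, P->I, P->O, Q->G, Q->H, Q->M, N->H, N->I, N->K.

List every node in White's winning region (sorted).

H, N

A0 = {H}
A1: add {N} — N (White) has N→H.
A2 = A1; e.g. G (White) has no edge into A1. Fixed point.
White's winning region = {H, N}.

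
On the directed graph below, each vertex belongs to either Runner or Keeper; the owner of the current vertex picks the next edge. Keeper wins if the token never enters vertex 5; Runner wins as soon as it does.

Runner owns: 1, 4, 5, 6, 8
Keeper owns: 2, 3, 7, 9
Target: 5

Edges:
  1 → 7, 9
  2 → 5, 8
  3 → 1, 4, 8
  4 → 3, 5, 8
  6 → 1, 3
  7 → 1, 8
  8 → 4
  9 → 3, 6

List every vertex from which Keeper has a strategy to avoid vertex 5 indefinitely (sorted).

1, 3, 6, 7, 9

A0 = {5}
A1: add {4} — 4 (Runner) has 4→5.
A2: add {8} — 8 (Runner) has 8→4.
A3: add {2} — 2 (Keeper): all of {5, 8} already in.
A4 = A3; e.g. 1 (Runner) has no edge into A3. Fixed point.
Runner's attractor = {2, 4, 5, 8}; Keeper avoids the target exactly from the complement.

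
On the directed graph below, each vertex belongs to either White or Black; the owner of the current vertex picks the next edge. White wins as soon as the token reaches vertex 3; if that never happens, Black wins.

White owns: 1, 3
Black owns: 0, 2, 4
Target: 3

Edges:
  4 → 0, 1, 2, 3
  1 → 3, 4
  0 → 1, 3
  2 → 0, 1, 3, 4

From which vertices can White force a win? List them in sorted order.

0, 1, 3

A0 = {3}
A1: add {1} — 1 (White) has 1→3.
A2: add {0} — 0 (Black): all of {1, 3} already in.
A3 = A2; e.g. 2 (Black) can still go to 4. Fixed point.
White's winning region = {0, 1, 3}.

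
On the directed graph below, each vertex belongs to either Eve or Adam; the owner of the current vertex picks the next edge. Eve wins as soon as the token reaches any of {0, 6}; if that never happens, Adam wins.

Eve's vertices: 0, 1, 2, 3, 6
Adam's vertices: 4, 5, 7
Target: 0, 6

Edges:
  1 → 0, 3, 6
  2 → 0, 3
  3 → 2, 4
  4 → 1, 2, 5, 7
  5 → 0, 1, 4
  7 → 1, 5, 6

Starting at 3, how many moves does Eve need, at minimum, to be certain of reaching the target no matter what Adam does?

A0 = {0, 6}
A1: add {1, 2} — 1 (Eve) has 1→0; 2 (Eve) has 2→0.
A2: add {3} — 3 (Eve) has 3→2.
A3 = A2; e.g. 4 (Adam) can still go to 5. Fixed point.
3 enters the attractor at level 2, so Eve can force the target in 2 moves from there.

2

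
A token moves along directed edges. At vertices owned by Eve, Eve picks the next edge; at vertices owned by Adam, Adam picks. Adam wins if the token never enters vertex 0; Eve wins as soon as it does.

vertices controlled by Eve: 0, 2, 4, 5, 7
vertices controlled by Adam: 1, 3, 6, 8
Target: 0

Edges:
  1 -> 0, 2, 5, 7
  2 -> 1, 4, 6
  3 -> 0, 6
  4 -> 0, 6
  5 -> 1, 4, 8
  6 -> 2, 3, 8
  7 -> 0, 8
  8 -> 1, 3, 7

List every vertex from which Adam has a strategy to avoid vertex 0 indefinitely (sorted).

A0 = {0}
A1: add {4, 7} — 4 (Eve) has 4→0; 7 (Eve) has 7→0.
A2: add {2, 5} — 2 (Eve) has 2→4; 5 (Eve) has 5→4.
A3: add {1} — 1 (Adam): all of {0, 2, 5, 7} already in.
A4 = A3; e.g. 3 (Adam) can still go to 6. Fixed point.
Eve's attractor = {0, 1, 2, 4, 5, 7}; Adam avoids the target exactly from the complement.

3, 6, 8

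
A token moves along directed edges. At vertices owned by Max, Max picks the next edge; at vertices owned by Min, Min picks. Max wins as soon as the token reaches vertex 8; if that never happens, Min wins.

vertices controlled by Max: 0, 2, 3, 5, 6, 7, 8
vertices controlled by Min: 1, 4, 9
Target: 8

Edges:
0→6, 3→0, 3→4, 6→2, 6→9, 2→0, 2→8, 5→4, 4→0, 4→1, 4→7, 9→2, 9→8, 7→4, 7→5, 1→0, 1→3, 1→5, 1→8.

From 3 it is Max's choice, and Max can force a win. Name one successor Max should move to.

A0 = {8}
A1: add {2} — 2 (Max) has 2→8.
A2: add {6, 9} — 6 (Max) has 6→2; 9 (Min): all of {2, 8} already in.
A3: add {0} — 0 (Max) has 0→6.
A4: add {3} — 3 (Max) has 3→0.
A5 = A4; e.g. 1 (Min) can still go to 5. Fixed point.
From 3, successor 0 is in the attractor (rank 3); the other successor 4 is not.

0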